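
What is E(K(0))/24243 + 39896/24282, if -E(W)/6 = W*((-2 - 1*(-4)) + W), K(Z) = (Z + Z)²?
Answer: 19948/12141 ≈ 1.6430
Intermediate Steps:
K(Z) = 4*Z² (K(Z) = (2*Z)² = 4*Z²)
E(W) = -6*W*(2 + W) (E(W) = -6*W*((-2 - 1*(-4)) + W) = -6*W*((-2 + 4) + W) = -6*W*(2 + W))
E(K(0))/24243 + 39896/24282 = -6*4*0²*(2 + 4*0²)/24243 + 39896/24282 = -6*4*0*(2 + 4*0)*(1/24243) + 39896*(1/24282) = -6*0*(2 + 0)*(1/24243) + 19948/12141 = -6*0*2*(1/24243) + 19948/12141 = 0*(1/24243) + 19948/12141 = 0 + 19948/12141 = 19948/12141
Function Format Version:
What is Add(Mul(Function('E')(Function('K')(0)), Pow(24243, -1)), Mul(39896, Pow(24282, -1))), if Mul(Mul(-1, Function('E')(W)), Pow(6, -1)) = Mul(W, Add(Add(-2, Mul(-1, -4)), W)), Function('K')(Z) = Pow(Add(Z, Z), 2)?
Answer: Rational(19948, 12141) ≈ 1.6430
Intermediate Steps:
Function('K')(Z) = Mul(4, Pow(Z, 2)) (Function('K')(Z) = Pow(Mul(2, Z), 2) = Mul(4, Pow(Z, 2)))
Function('E')(W) = Mul(-6, W, Add(2, W)) (Function('E')(W) = Mul(-6, Mul(W, Add(Add(-2, Mul(-1, -4)), W))) = Mul(-6, Mul(W, Add(Add(-2, 4), W))) = Mul(-6, Mul(W, Add(2, W))) = Mul(-6, W, Add(2, W)))
Add(Mul(Function('E')(Function('K')(0)), Pow(24243, -1)), Mul(39896, Pow(24282, -1))) = Add(Mul(Mul(-6, Mul(4, Pow(0, 2)), Add(2, Mul(4, Pow(0, 2)))), Pow(24243, -1)), Mul(39896, Pow(24282, -1))) = Add(Mul(Mul(-6, Mul(4, 0), Add(2, Mul(4, 0))), Rational(1, 24243)), Mul(39896, Rational(1, 24282))) = Add(Mul(Mul(-6, 0, Add(2, 0)), Rational(1, 24243)), Rational(19948, 12141)) = Add(Mul(Mul(-6, 0, 2), Rational(1, 24243)), Rational(19948, 12141)) = Add(Mul(0, Rational(1, 24243)), Rational(19948, 12141)) = Add(0, Rational(19948, 12141)) = Rational(19948, 12141)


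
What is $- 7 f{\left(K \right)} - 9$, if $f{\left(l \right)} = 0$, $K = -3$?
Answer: $-9$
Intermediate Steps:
$- 7 f{\left(K \right)} - 9 = \left(-7\right) 0 - 9 = 0 - 9 = -9$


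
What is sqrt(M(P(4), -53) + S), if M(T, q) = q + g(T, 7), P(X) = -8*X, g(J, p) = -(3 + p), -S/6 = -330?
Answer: 3*sqrt(213) ≈ 43.784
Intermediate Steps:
S = 1980 (S = -6*(-330) = 1980)
g(J, p) = -3 - p
M(T, q) = -10 + q (M(T, q) = q + (-3 - 1*7) = q + (-3 - 7) = q - 10 = -10 + q)
sqrt(M(P(4), -53) + S) = sqrt((-10 - 53) + 1980) = sqrt(-63 + 1980) = sqrt(1917) = 3*sqrt(213)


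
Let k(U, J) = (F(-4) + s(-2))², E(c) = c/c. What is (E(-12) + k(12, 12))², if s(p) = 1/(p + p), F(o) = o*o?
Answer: 15880225/256 ≈ 62032.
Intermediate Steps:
F(o) = o²
E(c) = 1
s(p) = 1/(2*p)
k(U, J) = 3969/16 (k(U, J) = ((-4)² + (½)/(-2))² = (16 + (½)*(-½))² = (16 - ¼)² = (63/4)² = 3969/16)
(E(-12) + k(12, 12))² = (1 + 3969/16)² = (3985/16)² = 15880225/256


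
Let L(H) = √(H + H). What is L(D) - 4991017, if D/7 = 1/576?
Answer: -4991017 + √14/24 ≈ -4.9910e+6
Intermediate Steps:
D = 7/576 ≈ 0.012153
L(H) = √2*√H (L(H) = √(2*H) = √2*√H)
L(D) - 4991017 = √2*√(7/576) - 4991017 = √2*(√7/24) - 4991017 = √14/24 - 4991017 = -4991017 + √14/24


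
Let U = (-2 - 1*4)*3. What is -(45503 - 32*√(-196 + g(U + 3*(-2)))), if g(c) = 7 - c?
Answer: -45503 + 32*I*√165 ≈ -45503.0 + 411.05*I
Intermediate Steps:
U = -18 (U = (-2 - 4)*3 = -6*3 = -18)
-(45503 - 32*√(-196 + g(U + 3*(-2)))) = -(45503 - 32*√(-196 + (7 - (-18 + 3*(-2))))) = -(45503 - 32*√(-196 + (7 - (-18 - 6)))) = -(45503 - 32*√(-196 + (7 - 1*(-24)))) = -(45503 - 32*√(-196 + (7 + 24))) = -(45503 - 32*√(-196 + 31)) = -(45503 - 32*√(-165)) = -(45503 - 32*I*√165) = -45503 + 32*I*√165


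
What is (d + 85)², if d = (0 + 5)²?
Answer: 12100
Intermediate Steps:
d = 25 (d = 5² = 25)
(d + 85)² = (25 + 85)² = 110² = 12100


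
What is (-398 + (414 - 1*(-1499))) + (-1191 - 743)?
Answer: -419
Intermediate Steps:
(-398 + (414 - 1*(-1499))) + (-1191 - 743) = (-398 + (414 + 1499)) - 1934 = (-398 + 1913) - 1934 = 1515 - 1934 = -419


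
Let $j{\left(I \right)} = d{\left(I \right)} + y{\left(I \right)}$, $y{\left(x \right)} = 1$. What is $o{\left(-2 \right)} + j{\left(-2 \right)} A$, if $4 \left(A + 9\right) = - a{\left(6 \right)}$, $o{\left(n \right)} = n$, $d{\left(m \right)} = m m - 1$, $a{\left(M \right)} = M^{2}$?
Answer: $-74$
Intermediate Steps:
$d{\left(m \right)} = -1 + m^{2}$ ($d{\left(m \right)} = m^{2} - 1 = -1 + m^{2}$)
$A = -18$ ($A = -9 + \frac{\left(-1\right) 6^{2}}{4} = -9 + \frac{\left(-1\right) 36}{4} = -9 + \frac{1}{4} \left(-36\right) = -9 - 9 = -18$)
$j{\left(I \right)} = I^{2}$ ($j{\left(I \right)} = \left(-1 + I^{2}\right) + 1 = I^{2}$)
$o{\left(-2 \right)} + j{\left(-2 \right)} A = -2 + \left(-2\right)^{2} \left(-18\right) = -2 + 4 \left(-18\right) = -2 - 72 = -74$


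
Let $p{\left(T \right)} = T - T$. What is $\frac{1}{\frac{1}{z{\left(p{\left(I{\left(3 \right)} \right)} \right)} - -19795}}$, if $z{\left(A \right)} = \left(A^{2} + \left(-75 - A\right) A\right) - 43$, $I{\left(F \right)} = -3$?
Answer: $19752$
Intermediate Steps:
$p{\left(T \right)} = 0$
$z{\left(A \right)} = -43 + A^{2} + A \left(-75 - A\right)$ ($z{\left(A \right)} = \left(A^{2} + A \left(-75 - A\right)\right) - 43 = -43 + A^{2} + A \left(-75 - A\right)$)
$\frac{1}{\frac{1}{z{\left(p{\left(I{\left(3 \right)} \right)} \right)} - -19795}} = \frac{1}{\frac{1}{\left(-43 - 0\right) - -19795}} = \frac{1}{\frac{1}{\left(-43 + 0\right) + 19795}} = \frac{1}{\frac{1}{-43 + 19795}} = \frac{1}{\frac{1}{19752}} = 19752$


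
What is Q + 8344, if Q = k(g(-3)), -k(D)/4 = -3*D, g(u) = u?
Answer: 8308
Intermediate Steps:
k(D) = 12*D (k(D) = -(-12)*D = 12*D)
Q = -36 (Q = 12*(-3) = -36)
Q + 8344 = -36 + 8344 = 8308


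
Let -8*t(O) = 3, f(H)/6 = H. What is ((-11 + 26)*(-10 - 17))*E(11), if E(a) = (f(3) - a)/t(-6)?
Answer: 7560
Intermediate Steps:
f(H) = 6*H
t(O) = -3/8 (t(O) = -1/8*3 = -3/8)
E(a) = -48 + 8*a/3 (E(a) = (6*3 - a)/(-3/8) = (18 - a)*(-8/3) = -48 + 8*a/3)
((-11 + 26)*(-10 - 17))*E(11) = ((-11 + 26)*(-10 - 17))*(-48 + (8/3)*11) = (15*(-27))*(-48 + 88/3) = -405*(-56/3) = 7560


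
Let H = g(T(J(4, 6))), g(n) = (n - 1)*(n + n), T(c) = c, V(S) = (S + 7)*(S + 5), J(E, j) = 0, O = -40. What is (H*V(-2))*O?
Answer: 0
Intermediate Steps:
V(S) = (5 + S)*(7 + S) (V(S) = (7 + S)*(5 + S) = (5 + S)*(7 + S))
g(n) = 2*n*(-1 + n) (g(n) = (-1 + n)*(2*n) = 2*n*(-1 + n))
H = 0 (H = 2*0*(-1 + 0) = 2*0*(-1) = 0)
(H*V(-2))*O = (0*(35 + (-2)² + 12*(-2)))*(-40) = (0*(35 + 4 - 24))*(-40) = (0*15)*(-40) = 0*(-40) = 0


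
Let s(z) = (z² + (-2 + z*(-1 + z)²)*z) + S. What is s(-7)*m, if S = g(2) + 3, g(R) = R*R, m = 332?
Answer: 1064392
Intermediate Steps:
g(R) = R²
S = 7 (S = 2² + 3 = 4 + 3 = 7)
s(z) = 7 + z² + z*(-2 + z*(-1 + z)²) (s(z) = (z² + (-2 + z*(-1 + z)²)*z) + 7 = (z² + z*(-2 + z*(-1 + z)²)) + 7 = 7 + z² + z*(-2 + z*(-1 + z)²))
s(-7)*m = (7 + (-7)² - 2*(-7) + (-7)²*(-1 - 7)²)*332 = (7 + 49 + 14 + 49*(-8)²)*332 = (7 + 49 + 14 + 49*64)*332 = (7 + 49 + 14 + 3136)*332 = 3206*332 = 1064392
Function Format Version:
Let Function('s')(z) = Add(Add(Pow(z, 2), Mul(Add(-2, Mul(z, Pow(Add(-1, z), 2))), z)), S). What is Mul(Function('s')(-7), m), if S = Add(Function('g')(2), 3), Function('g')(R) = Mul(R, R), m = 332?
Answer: 1064392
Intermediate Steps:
Function('g')(R) = Pow(R, 2)
S = 7 (S = Add(Pow(2, 2), 3) = Add(4, 3) = 7)
Function('s')(z) = Add(7, Pow(z, 2), Mul(z, Add(-2, Mul(z, Pow(Add(-1, z), 2))))) (Function('s')(z) = Add(Add(Pow(z, 2), Mul(Add(-2, Mul(z, Pow(Add(-1, z), 2))), z)), 7) = Add(Add(Pow(z, 2), Mul(z, Add(-2, Mul(z, Pow(Add(-1, z), 2))))), 7) = Add(7, Pow(z, 2), Mul(z, Add(-2, Mul(z, Pow(Add(-1, z), 2))))))
Mul(Function('s')(-7), m) = Mul(Add(7, Pow(-7, 2), Mul(-2, -7), Mul(Pow(-7, 2), Pow(Add(-1, -7), 2))), 332) = Mul(Add(7, 49, 14, Mul(49, Pow(-8, 2))), 332) = Mul(Add(7, 49, 14, Mul(49, 64)), 332) = Mul(Add(7, 49, 14, 3136), 332) = Mul(3206, 332) = 1064392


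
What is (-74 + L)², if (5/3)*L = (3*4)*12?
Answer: 3844/25 ≈ 153.76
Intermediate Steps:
L = 432/5 (L = 3*((3*4)*12)/5 = 3*(12*12)/5 = (⅗)*144 = 432/5 ≈ 86.400)
(-74 + L)² = (-74 + 432/5)² = (62/5)² = 3844/25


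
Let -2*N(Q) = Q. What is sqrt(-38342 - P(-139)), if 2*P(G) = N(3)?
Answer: I*sqrt(153365)/2 ≈ 195.81*I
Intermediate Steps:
N(Q) = -Q/2
P(G) = -3/4 (P(G) = (-1/2*3)/2 = (1/2)*(-3/2) = -3/4)
sqrt(-38342 - P(-139)) = sqrt(-38342 - 1*(-3/4)) = sqrt(-38342 + 3/4) = sqrt(-153365/4) = I*sqrt(153365)/2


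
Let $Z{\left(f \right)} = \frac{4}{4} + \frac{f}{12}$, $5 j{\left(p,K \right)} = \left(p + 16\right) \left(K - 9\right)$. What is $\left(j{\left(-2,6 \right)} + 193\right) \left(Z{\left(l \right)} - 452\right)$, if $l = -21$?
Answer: $- \frac{1671553}{20} \approx -83578.0$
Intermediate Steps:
$j{\left(p,K \right)} = \frac{\left(-9 + K\right) \left(16 + p\right)}{5}$ ($j{\left(p,K \right)} = \frac{\left(p + 16\right) \left(K - 9\right)}{5} = \frac{\left(16 + p\right) \left(K - 9\right)}{5} = \frac{\left(16 + p\right) \left(-9 + K\right)}{5} = \frac{\left(-9 + K\right) \left(16 + p\right)}{5}$)
$Z{\left(f \right)} = 1 + \frac{f}{12}$ ($Z{\left(f \right)} = 4 \cdot \frac{1}{4} + f \frac{1}{12} = 1 + \frac{f}{12}$)
$\left(j{\left(-2,6 \right)} + 193\right) \left(Z{\left(l \right)} - 452\right) = \left(\left(- \frac{144}{5} - - \frac{18}{5} + \frac{16}{5} \cdot 6 + \frac{1}{5} \cdot 6 \left(-2\right)\right) + 193\right) \left(\left(1 + \frac{1}{12} \left(-21\right)\right) - 452\right) = \left(\left(- \frac{144}{5} + \frac{18}{5} + \frac{96}{5} - \frac{12}{5}\right) + 193\right) \left(\left(1 - \frac{7}{4}\right) - 452\right) = \left(- \frac{42}{5} + 193\right) \left(- \frac{3}{4} - 452\right) = \frac{923}{5} \left(- \frac{1811}{4}\right) = - \frac{1671553}{20}$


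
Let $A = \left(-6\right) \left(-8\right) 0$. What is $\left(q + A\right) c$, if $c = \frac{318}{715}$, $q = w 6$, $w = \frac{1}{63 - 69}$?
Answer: $- \frac{318}{715} \approx -0.44476$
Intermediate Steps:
$w = - \frac{1}{6}$ ($w = \frac{1}{-6} = - \frac{1}{6} \approx -0.16667$)
$q = -1$ ($q = \left(- \frac{1}{6}\right) 6 = -1$)
$c = \frac{318}{715}$ ($c = 318 \cdot \frac{1}{715} = \frac{318}{715} \approx 0.44476$)
$A = 0$ ($A = 48 \cdot 0 = 0$)
$\left(q + A\right) c = \left(-1 + 0\right) \frac{318}{715} = \left(-1\right) \frac{318}{715} = - \frac{318}{715}$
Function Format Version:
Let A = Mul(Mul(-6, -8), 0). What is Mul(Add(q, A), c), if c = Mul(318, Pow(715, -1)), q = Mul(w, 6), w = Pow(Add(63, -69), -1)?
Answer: Rational(-318, 715) ≈ -0.44476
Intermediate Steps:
w = Rational(-1, 6) (w = Pow(-6, -1) = Rational(-1, 6) ≈ -0.16667)
q = -1 (q = Mul(Rational(-1, 6), 6) = -1)
c = Rational(318, 715) (c = Mul(318, Rational(1, 715)) = Rational(318, 715) ≈ 0.44476)
A = 0 (A = Mul(48, 0) = 0)
Mul(Add(q, A), c) = Mul(Add(-1, 0), Rational(318, 715)) = Mul(-1, Rational(318, 715)) = Rational(-318, 715)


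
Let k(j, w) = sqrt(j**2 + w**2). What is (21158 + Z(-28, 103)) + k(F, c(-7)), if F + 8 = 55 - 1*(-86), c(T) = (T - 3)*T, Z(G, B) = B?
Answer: 21261 + 7*sqrt(461) ≈ 21411.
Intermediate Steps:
c(T) = T*(-3 + T) (c(T) = (-3 + T)*T = T*(-3 + T))
F = 133 (F = -8 + (55 - 1*(-86)) = -8 + (55 + 86) = -8 + 141 = 133)
(21158 + Z(-28, 103)) + k(F, c(-7)) = (21158 + 103) + sqrt(133**2 + (-7*(-3 - 7))**2) = 21261 + sqrt(17689 + (-7*(-10))**2) = 21261 + sqrt(17689 + 70**2) = 21261 + sqrt(17689 + 4900) = 21261 + sqrt(22589) = 21261 + 7*sqrt(461)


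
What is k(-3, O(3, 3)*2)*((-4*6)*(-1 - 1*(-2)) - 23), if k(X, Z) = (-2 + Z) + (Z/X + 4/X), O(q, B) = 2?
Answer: 94/3 ≈ 31.333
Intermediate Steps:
k(X, Z) = -2 + Z + 4/X + Z/X (k(X, Z) = (-2 + Z) + (4/X + Z/X) = -2 + Z + 4/X + Z/X)
k(-3, O(3, 3)*2)*((-4*6)*(-1 - 1*(-2)) - 23) = ((4 + 2*2 - 3*(-2 + 2*2))/(-3))*((-4*6)*(-1 - 1*(-2)) - 23) = (-(4 + 4 - 3*(-2 + 4))/3)*(-24*(-1 + 2) - 23) = (-(4 + 4 - 3*2)/3)*(-24*1 - 23) = (-(4 + 4 - 6)/3)*(-24 - 23) = -1/3*2*(-47) = -2/3*(-47) = 94/3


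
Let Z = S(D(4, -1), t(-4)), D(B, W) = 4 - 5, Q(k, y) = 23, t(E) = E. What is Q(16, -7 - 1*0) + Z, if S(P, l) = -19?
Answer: 4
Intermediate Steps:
D(B, W) = -1
Z = -19
Q(16, -7 - 1*0) + Z = 23 - 19 = 4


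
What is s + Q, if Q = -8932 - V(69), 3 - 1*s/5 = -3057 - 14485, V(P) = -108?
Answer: 78901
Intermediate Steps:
s = 87725 (s = 15 - 5*(-3057 - 14485) = 15 - 5*(-17542) = 15 + 87710 = 87725)
Q = -8824 (Q = -8932 - 1*(-108) = -8932 + 108 = -8824)
s + Q = 87725 - 8824 = 78901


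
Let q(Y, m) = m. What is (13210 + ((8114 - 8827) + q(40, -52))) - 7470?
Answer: 4975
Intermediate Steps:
(13210 + ((8114 - 8827) + q(40, -52))) - 7470 = (13210 + ((8114 - 8827) - 52)) - 7470 = (13210 + (-713 - 52)) - 7470 = (13210 - 765) - 7470 = 12445 - 7470 = 4975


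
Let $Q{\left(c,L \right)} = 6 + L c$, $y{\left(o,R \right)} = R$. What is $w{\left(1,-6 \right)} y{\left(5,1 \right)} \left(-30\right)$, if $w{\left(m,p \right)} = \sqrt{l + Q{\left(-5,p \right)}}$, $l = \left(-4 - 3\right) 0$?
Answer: $-180$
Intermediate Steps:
$l = 0$ ($l = \left(-7\right) 0 = 0$)
$w{\left(m,p \right)} = \sqrt{6 - 5 p}$ ($w{\left(m,p \right)} = \sqrt{0 + \left(6 + p \left(-5\right)\right)} = \sqrt{0 - \left(-6 + 5 p\right)} = \sqrt{6 - 5 p}$)
$w{\left(1,-6 \right)} y{\left(5,1 \right)} \left(-30\right) = \sqrt{6 - -30} \cdot 1 \left(-30\right) = \sqrt{6 + 30} \cdot 1 \left(-30\right) = \sqrt{36} \cdot 1 \left(-30\right) = 6 \cdot 1 \left(-30\right) = 6 \left(-30\right) = -180$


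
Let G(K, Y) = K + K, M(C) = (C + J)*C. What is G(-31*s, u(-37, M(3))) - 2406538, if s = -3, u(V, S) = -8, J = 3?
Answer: -2406352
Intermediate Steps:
M(C) = C*(3 + C) (M(C) = (C + 3)*C = (3 + C)*C = C*(3 + C))
G(K, Y) = 2*K
G(-31*s, u(-37, M(3))) - 2406538 = 2*(-31*(-3)) - 2406538 = 2*93 - 2406538 = 186 - 2406538 = -2406352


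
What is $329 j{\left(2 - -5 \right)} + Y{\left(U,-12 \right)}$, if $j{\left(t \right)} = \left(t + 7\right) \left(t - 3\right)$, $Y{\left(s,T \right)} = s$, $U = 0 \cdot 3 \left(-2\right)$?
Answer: $18424$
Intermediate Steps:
$U = 0$ ($U = 0 \left(-2\right) = 0$)
$j{\left(t \right)} = \left(-3 + t\right) \left(7 + t\right)$ ($j{\left(t \right)} = \left(7 + t\right) \left(-3 + t\right) = \left(-3 + t\right) \left(7 + t\right)$)
$329 j{\left(2 - -5 \right)} + Y{\left(U,-12 \right)} = 329 \left(-21 + \left(2 - -5\right)^{2} + 4 \left(2 - -5\right)\right) + 0 = 329 \left(-21 + \left(2 + 5\right)^{2} + 4 \left(2 + 5\right)\right) + 0 = 329 \left(-21 + 7^{2} + 4 \cdot 7\right) + 0 = 329 \left(-21 + 49 + 28\right) + 0 = 329 \cdot 56 + 0 = 18424 + 0 = 18424$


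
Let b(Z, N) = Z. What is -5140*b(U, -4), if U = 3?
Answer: -15420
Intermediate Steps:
-5140*b(U, -4) = -5140*3 = -15420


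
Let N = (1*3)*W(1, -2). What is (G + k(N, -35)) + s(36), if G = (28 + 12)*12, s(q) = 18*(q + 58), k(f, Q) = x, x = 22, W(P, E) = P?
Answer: 2194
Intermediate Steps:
N = 3 (N = (1*3)*1 = 3*1 = 3)
k(f, Q) = 22
s(q) = 1044 + 18*q (s(q) = 18*(58 + q) = 1044 + 18*q)
G = 480 (G = 40*12 = 480)
(G + k(N, -35)) + s(36) = (480 + 22) + (1044 + 18*36) = 502 + (1044 + 648) = 502 + 1692 = 2194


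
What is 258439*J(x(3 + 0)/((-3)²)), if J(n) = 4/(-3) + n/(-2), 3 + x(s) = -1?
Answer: -2584390/9 ≈ -2.8715e+5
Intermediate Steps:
x(s) = -4 (x(s) = -3 - 1 = -4)
J(n) = -4/3 - n/2 (J(n) = 4*(-⅓) + n*(-½) = -4/3 - n/2)
258439*J(x(3 + 0)/((-3)²)) = 258439*(-4/3 - (-2)/((-3)²)) = 258439*(-4/3 - (-2)/9) = 258439*(-4/3 - ½*(-4/9)) = 258439*(-4/3 + 2/9) = 258439*(-10/9) = -2584390/9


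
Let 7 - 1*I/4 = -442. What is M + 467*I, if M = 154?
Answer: 838886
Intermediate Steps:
I = 1796 (I = 28 - 4*(-442) = 28 + 1768 = 1796)
M + 467*I = 154 + 467*1796 = 154 + 838732 = 838886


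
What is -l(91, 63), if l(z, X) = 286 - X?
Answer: -223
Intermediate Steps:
-l(91, 63) = -(286 - 1*63) = -(286 - 63) = -1*223 = -223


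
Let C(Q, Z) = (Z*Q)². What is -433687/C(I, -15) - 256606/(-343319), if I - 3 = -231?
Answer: 2852473431247/4015596351600 ≈ 0.71035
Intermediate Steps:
I = -228 (I = 3 - 231 = -228)
C(Q, Z) = Q²*Z² (C(Q, Z) = (Q*Z)² = Q²*Z²)
-433687/C(I, -15) - 256606/(-343319) = -433687/((-228)²*(-15)²) - 256606/(-343319) = -433687/(51984*225) - 256606*(-1/343319) = -433687/11696400 + 256606/343319 = 2852473431247/4015596351600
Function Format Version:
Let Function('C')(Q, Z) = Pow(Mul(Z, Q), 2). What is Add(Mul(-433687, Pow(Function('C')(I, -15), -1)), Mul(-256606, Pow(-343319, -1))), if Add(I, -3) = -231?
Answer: Rational(2852473431247, 4015596351600) ≈ 0.71035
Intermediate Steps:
I = -228 (I = Add(3, -231) = -228)
Function('C')(Q, Z) = Mul(Pow(Q, 2), Pow(Z, 2)) (Function('C')(Q, Z) = Pow(Mul(Q, Z), 2) = Mul(Pow(Q, 2), Pow(Z, 2)))
Add(Mul(-433687, Pow(Function('C')(I, -15), -1)), Mul(-256606, Pow(-343319, -1))) = Add(Mul(-433687, Pow(Mul(Pow(-228, 2), Pow(-15, 2)), -1)), Mul(-256606, Pow(-343319, -1))) = Add(Mul(-433687, Pow(Mul(51984, 225), -1)), Mul(-256606, Rational(-1, 343319))) = Add(Mul(-433687, Pow(11696400, -1)), Rational(256606, 343319)) = Add(Mul(-433687, Rational(1, 11696400)), Rational(256606, 343319)) = Add(Rational(-433687, 11696400), Rational(256606, 343319)) = Rational(2852473431247, 4015596351600)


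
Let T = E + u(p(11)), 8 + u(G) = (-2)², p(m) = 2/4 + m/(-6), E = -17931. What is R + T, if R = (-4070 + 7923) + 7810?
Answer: -6272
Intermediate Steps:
p(m) = ½ - m/6 (p(m) = 2*(¼) + m*(-⅙) = ½ - m/6)
u(G) = -4 (u(G) = -8 + (-2)² = -8 + 4 = -4)
R = 11663 (R = 3853 + 7810 = 11663)
T = -17935 (T = -17931 - 4 = -17935)
R + T = 11663 - 17935 = -6272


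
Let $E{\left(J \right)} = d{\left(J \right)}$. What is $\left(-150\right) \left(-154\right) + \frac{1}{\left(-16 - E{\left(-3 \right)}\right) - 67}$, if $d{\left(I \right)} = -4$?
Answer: $\frac{1824899}{79} \approx 23100.0$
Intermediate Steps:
$E{\left(J \right)} = -4$
$\left(-150\right) \left(-154\right) + \frac{1}{\left(-16 - E{\left(-3 \right)}\right) - 67} = \left(-150\right) \left(-154\right) + \frac{1}{\left(-16 - -4\right) - 67} = 23100 + \frac{1}{\left(-16 + 4\right) - 67} = 23100 + \frac{1}{-12 - 67} = 23100 + \frac{1}{-79} = 23100 - \frac{1}{79} = \frac{1824899}{79}$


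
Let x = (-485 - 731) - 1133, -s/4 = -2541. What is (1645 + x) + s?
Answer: 9460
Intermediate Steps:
s = 10164 (s = -4*(-2541) = 10164)
x = -2349 (x = -1216 - 1133 = -2349)
(1645 + x) + s = (1645 - 2349) + 10164 = -704 + 10164 = 9460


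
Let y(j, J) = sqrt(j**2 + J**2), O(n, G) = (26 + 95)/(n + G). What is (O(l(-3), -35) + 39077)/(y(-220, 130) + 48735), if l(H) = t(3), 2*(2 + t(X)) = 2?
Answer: 1523403033/1900027940 - 1406651*sqrt(653)/8550125730 ≈ 0.79757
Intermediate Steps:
t(X) = -1 (t(X) = -2 + (1/2)*2 = -2 + 1 = -1)
l(H) = -1
O(n, G) = 121/(G + n)
y(j, J) = sqrt(J**2 + j**2)
(O(l(-3), -35) + 39077)/(y(-220, 130) + 48735) = (121/(-35 - 1) + 39077)/(sqrt(130**2 + (-220)**2) + 48735) = (121/(-36) + 39077)/(sqrt(16900 + 48400) + 48735) = (121*(-1/36) + 39077)/(sqrt(65300) + 48735) = (-121/36 + 39077)/(10*sqrt(653) + 48735) = 1406651/(36*(48735 + 10*sqrt(653)))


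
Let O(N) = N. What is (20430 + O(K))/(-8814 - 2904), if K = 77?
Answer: -20507/11718 ≈ -1.7500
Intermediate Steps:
(20430 + O(K))/(-8814 - 2904) = (20430 + 77)/(-8814 - 2904) = 20507/(-11718) = 20507*(-1/11718) = -20507/11718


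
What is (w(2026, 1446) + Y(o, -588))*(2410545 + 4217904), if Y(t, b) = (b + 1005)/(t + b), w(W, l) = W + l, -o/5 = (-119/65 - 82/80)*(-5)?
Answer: 525980632020408/22859 ≈ 2.3010e+10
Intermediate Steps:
o = -7425/104 (o = -5*(-119/65 - 82/80)*(-5) = -5*(-119*1/65 - 82*1/80)*(-5) = -5*(-119/65 - 41/40)*(-5) = -(-1485)*(-5)/104 = -5*1485/104 = -7425/104 ≈ -71.394)
Y(t, b) = (1005 + b)/(b + t)
(w(2026, 1446) + Y(o, -588))*(2410545 + 4217904) = ((2026 + 1446) + (1005 - 588)/(-588 - 7425/104))*(2410545 + 4217904) = (3472 + 417/(-68577/104))*6628449 = (3472 - 104/68577*417)*6628449 = (3472 - 14456/22859)*6628449 = (79351992/22859)*6628449 = 525980632020408/22859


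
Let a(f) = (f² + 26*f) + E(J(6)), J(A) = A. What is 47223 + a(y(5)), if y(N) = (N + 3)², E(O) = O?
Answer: 52989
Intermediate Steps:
y(N) = (3 + N)²
a(f) = 6 + f² + 26*f (a(f) = (f² + 26*f) + 6 = 6 + f² + 26*f)
47223 + a(y(5)) = 47223 + (6 + ((3 + 5)²)² + 26*(3 + 5)²) = 47223 + (6 + (8²)² + 26*8²) = 47223 + (6 + 64² + 26*64) = 47223 + (6 + 4096 + 1664) = 47223 + 5766 = 52989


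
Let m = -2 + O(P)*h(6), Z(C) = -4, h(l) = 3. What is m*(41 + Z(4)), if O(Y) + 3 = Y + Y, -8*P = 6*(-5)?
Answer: 851/2 ≈ 425.50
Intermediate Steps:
P = 15/4 (P = -3*(-5)/4 = -1/8*(-30) = 15/4 ≈ 3.7500)
O(Y) = -3 + 2*Y (O(Y) = -3 + (Y + Y) = -3 + 2*Y)
m = 23/2 (m = -2 + (-3 + 2*(15/4))*3 = -2 + (-3 + 15/2)*3 = -2 + (9/2)*3 = -2 + 27/2 = 23/2 ≈ 11.500)
m*(41 + Z(4)) = 23*(41 - 4)/2 = (23/2)*37 = 851/2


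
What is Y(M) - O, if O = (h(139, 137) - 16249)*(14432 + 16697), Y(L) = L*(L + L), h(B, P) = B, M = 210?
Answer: 501576390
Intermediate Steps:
Y(L) = 2*L**2 (Y(L) = L*(2*L) = 2*L**2)
O = -501488190 (O = (139 - 16249)*(14432 + 16697) = -16110*31129 = -501488190)
Y(M) - O = 2*210**2 - 1*(-501488190) = 2*44100 + 501488190 = 88200 + 501488190 = 501576390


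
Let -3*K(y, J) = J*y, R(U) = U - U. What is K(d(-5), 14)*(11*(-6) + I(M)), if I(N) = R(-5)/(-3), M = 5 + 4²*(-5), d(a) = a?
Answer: -1540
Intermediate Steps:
R(U) = 0
M = -75 (M = 5 + 16*(-5) = 5 - 80 = -75)
K(y, J) = -J*y/3
I(N) = 0 (I(N) = 0/(-3) = 0*(-⅓) = 0)
K(d(-5), 14)*(11*(-6) + I(M)) = (-⅓*14*(-5))*(11*(-6) + 0) = 70*(-66 + 0)/3 = (70/3)*(-66) = -1540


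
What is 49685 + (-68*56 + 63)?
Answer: 45940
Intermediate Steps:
49685 + (-68*56 + 63) = 49685 + (-3808 + 63) = 49685 - 3745 = 45940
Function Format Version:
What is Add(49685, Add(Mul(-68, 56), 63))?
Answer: 45940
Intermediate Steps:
Add(49685, Add(Mul(-68, 56), 63)) = Add(49685, Add(-3808, 63)) = Add(49685, -3745) = 45940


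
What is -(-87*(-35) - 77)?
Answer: -2968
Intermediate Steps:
-(-87*(-35) - 77) = -(3045 - 77) = -1*2968 = -2968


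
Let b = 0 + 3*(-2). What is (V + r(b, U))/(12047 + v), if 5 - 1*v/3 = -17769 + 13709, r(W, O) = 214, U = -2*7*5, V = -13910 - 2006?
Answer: -7851/12121 ≈ -0.64772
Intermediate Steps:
V = -15916
U = -70 (U = -14*5 = -70)
b = -6 (b = 0 - 6 = -6)
v = 12195 (v = 15 - 3*(-17769 + 13709) = 15 - 3*(-4060) = 15 + 12180 = 12195)
(V + r(b, U))/(12047 + v) = (-15916 + 214)/(12047 + 12195) = -15702/24242 = -15702*1/24242 = -7851/12121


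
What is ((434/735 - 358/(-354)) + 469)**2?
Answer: 8499428882884/38378025 ≈ 2.2147e+5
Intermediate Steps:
((434/735 - 358/(-354)) + 469)**2 = ((434*(1/735) - 358*(-1/354)) + 469)**2 = ((62/105 + 179/177) + 469)**2 = (9923/6195 + 469)**2 = (2915378/6195)**2 = 8499428882884/38378025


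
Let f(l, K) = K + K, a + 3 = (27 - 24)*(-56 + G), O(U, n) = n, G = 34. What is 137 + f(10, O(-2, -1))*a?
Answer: 275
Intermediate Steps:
a = -69 (a = -3 + (27 - 24)*(-56 + 34) = -3 + 3*(-22) = -3 - 66 = -69)
f(l, K) = 2*K
137 + f(10, O(-2, -1))*a = 137 + (2*(-1))*(-69) = 137 - 2*(-69) = 137 + 138 = 275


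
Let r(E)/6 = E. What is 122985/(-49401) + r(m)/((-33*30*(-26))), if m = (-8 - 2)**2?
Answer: -47995/19461 ≈ -2.4662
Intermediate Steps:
m = 100 (m = (-10)**2 = 100)
r(E) = 6*E
122985/(-49401) + r(m)/((-33*30*(-26))) = 122985/(-49401) + (6*100)/((-33*30*(-26))) = 122985*(-1/49401) + 600/((-990*(-26))) = -13665/5489 + 600/25740 = -13665/5489 + 600*(1/25740) = -13665/5489 + 10/429 = -47995/19461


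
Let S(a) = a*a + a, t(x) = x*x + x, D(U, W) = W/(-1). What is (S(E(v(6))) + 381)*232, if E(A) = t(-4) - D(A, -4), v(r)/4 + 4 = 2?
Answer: 105096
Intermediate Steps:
D(U, W) = -W (D(U, W) = W*(-1) = -W)
v(r) = -8 (v(r) = -16 + 4*2 = -16 + 8 = -8)
t(x) = x + x**2 (t(x) = x**2 + x = x + x**2)
E(A) = 8 (E(A) = -4*(1 - 4) - (-1)*(-4) = -4*(-3) - 1*4 = 12 - 4 = 8)
S(a) = a + a**2 (S(a) = a**2 + a = a + a**2)
(S(E(v(6))) + 381)*232 = (8*(1 + 8) + 381)*232 = (8*9 + 381)*232 = (72 + 381)*232 = 453*232 = 105096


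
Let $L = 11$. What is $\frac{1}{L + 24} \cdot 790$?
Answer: $\frac{158}{7} \approx 22.571$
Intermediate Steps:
$\frac{1}{L + 24} \cdot 790 = \frac{1}{11 + 24} \cdot 790 = \frac{1}{35} \cdot 790 = \frac{158}{7}$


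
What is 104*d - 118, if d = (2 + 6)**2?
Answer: 6538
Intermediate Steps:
d = 64 (d = 8**2 = 64)
104*d - 118 = 104*64 - 118 = 6656 - 118 = 6538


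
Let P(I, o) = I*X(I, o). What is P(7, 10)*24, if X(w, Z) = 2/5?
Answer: 336/5 ≈ 67.200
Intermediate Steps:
X(w, Z) = 2/5 (X(w, Z) = 2*(1/5) = 2/5)
P(I, o) = 2*I/5 (P(I, o) = I*(2/5) = 2*I/5)
P(7, 10)*24 = ((2/5)*7)*24 = (14/5)*24 = 336/5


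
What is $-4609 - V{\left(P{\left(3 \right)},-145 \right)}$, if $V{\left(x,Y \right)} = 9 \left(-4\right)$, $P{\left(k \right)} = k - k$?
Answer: $-4573$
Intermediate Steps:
$P{\left(k \right)} = 0$
$V{\left(x,Y \right)} = -36$
$-4609 - V{\left(P{\left(3 \right)},-145 \right)} = -4609 - -36 = -4609 + 36 = -4573$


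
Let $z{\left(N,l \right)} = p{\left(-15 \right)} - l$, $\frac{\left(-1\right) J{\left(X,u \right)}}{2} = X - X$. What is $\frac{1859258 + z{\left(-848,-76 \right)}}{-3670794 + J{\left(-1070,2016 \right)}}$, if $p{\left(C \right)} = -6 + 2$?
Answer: $- \frac{929665}{1835397} \approx -0.50652$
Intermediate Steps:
$p{\left(C \right)} = -4$
$J{\left(X,u \right)} = 0$ ($J{\left(X,u \right)} = - 2 \left(X - X\right) = \left(-2\right) 0 = 0$)
$z{\left(N,l \right)} = -4 - l$
$\frac{1859258 + z{\left(-848,-76 \right)}}{-3670794 + J{\left(-1070,2016 \right)}} = \frac{1859258 - -72}{-3670794 + 0} = \frac{1859258 + \left(-4 + 76\right)}{-3670794} = \left(1859258 + 72\right) \left(- \frac{1}{3670794}\right) = 1859330 \left(- \frac{1}{3670794}\right) = - \frac{929665}{1835397}$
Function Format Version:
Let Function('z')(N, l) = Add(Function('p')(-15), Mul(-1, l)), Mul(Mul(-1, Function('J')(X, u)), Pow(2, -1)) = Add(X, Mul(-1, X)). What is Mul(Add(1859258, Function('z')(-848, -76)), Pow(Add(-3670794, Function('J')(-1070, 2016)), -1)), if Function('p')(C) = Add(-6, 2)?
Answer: Rational(-929665, 1835397) ≈ -0.50652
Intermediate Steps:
Function('p')(C) = -4
Function('J')(X, u) = 0 (Function('J')(X, u) = Mul(-2, Add(X, Mul(-1, X))) = Mul(-2, 0) = 0)
Function('z')(N, l) = Add(-4, Mul(-1, l))
Mul(Add(1859258, Function('z')(-848, -76)), Pow(Add(-3670794, Function('J')(-1070, 2016)), -1)) = Mul(Add(1859258, Add(-4, Mul(-1, -76))), Pow(Add(-3670794, 0), -1)) = Mul(Add(1859258, Add(-4, 76)), Pow(-3670794, -1)) = Mul(Add(1859258, 72), Rational(-1, 3670794)) = Mul(1859330, Rational(-1, 3670794)) = Rational(-929665, 1835397)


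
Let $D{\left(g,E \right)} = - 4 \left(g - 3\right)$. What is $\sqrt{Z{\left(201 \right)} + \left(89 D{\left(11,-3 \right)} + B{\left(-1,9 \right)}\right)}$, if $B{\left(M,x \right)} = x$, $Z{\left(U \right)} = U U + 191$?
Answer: $\sqrt{37753} \approx 194.3$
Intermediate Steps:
$Z{\left(U \right)} = 191 + U^{2}$ ($Z{\left(U \right)} = U^{2} + 191 = 191 + U^{2}$)
$D{\left(g,E \right)} = 12 - 4 g$ ($D{\left(g,E \right)} = - 4 \left(-3 + g\right) = 12 - 4 g$)
$\sqrt{Z{\left(201 \right)} + \left(89 D{\left(11,-3 \right)} + B{\left(-1,9 \right)}\right)} = \sqrt{\left(191 + 201^{2}\right) + \left(89 \left(12 - 44\right) + 9\right)} = \sqrt{\left(191 + 40401\right) + \left(89 \left(12 - 44\right) + 9\right)} = \sqrt{40592 + \left(89 \left(-32\right) + 9\right)} = \sqrt{40592 + \left(-2848 + 9\right)} = \sqrt{40592 - 2839} = \sqrt{37753}$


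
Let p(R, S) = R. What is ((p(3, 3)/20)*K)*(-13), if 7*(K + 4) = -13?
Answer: 1599/140 ≈ 11.421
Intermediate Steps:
K = -41/7 (K = -4 + (⅐)*(-13) = -4 - 13/7 = -41/7 ≈ -5.8571)
((p(3, 3)/20)*K)*(-13) = ((3/20)*(-41/7))*(-13) = -123/140*(-13) = 1599/140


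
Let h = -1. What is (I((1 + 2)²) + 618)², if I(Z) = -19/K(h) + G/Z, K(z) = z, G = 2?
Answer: 32890225/81 ≈ 4.0605e+5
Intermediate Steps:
I(Z) = 19 + 2/Z (I(Z) = -19/(-1) + 2/Z = -19*(-1) + 2/Z = 19 + 2/Z)
(I((1 + 2)²) + 618)² = ((19 + 2/((1 + 2)²)) + 618)² = ((19 + 2/(3²)) + 618)² = ((19 + 2/9) + 618)² = (173/9 + 618)² = (5735/9)² = 32890225/81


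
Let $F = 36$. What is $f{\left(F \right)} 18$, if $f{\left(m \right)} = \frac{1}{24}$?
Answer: $\frac{3}{4} \approx 0.75$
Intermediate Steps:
$f{\left(m \right)} = \frac{1}{24}$
$f{\left(F \right)} 18 = \frac{1}{24} \cdot 18 = \frac{3}{4}$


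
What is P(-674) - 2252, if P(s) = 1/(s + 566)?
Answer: -243217/108 ≈ -2252.0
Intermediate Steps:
P(s) = 1/(566 + s)
P(-674) - 2252 = 1/(566 - 674) - 2252 = 1/(-108) - 2252 = -1/108 - 2252 = -243217/108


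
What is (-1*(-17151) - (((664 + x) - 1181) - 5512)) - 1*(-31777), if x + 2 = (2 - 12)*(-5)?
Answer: 54909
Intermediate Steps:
x = 48 (x = -2 + (2 - 12)*(-5) = -2 - 10*(-5) = -2 + 50 = 48)
(-1*(-17151) - (((664 + x) - 1181) - 5512)) - 1*(-31777) = (-1*(-17151) - (((664 + 48) - 1181) - 5512)) - 1*(-31777) = (17151 - ((712 - 1181) - 5512)) + 31777 = (17151 - (-469 - 5512)) + 31777 = (17151 - 1*(-5981)) + 31777 = (17151 + 5981) + 31777 = 23132 + 31777 = 54909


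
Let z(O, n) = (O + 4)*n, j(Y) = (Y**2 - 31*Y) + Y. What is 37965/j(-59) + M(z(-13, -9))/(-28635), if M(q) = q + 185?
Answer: 1085731009/150362385 ≈ 7.2208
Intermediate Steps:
j(Y) = Y**2 - 30*Y
z(O, n) = n*(4 + O) (z(O, n) = (4 + O)*n = n*(4 + O))
M(q) = 185 + q
37965/j(-59) + M(z(-13, -9))/(-28635) = 37965/((-59*(-30 - 59))) + (185 - 9*(4 - 13))/(-28635) = 37965/((-59*(-89))) + (185 - 9*(-9))*(-1/28635) = 37965/5251 + (185 + 81)*(-1/28635) = 37965*(1/5251) + 266*(-1/28635) = 37965/5251 - 266/28635 = 1085731009/150362385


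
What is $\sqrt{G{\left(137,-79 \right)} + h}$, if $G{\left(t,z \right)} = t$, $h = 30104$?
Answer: $\sqrt{30241} \approx 173.9$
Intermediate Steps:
$\sqrt{G{\left(137,-79 \right)} + h} = \sqrt{137 + 30104} = \sqrt{30241}$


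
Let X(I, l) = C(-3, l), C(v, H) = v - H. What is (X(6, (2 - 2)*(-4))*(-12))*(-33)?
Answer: -1188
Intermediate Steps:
X(I, l) = -3 - l
(X(6, (2 - 2)*(-4))*(-12))*(-33) = ((-3 - (2 - 2)*(-4))*(-12))*(-33) = ((-3 - 0*(-4))*(-12))*(-33) = ((-3 - 1*0)*(-12))*(-33) = ((-3 + 0)*(-12))*(-33) = -3*(-12)*(-33) = 36*(-33) = -1188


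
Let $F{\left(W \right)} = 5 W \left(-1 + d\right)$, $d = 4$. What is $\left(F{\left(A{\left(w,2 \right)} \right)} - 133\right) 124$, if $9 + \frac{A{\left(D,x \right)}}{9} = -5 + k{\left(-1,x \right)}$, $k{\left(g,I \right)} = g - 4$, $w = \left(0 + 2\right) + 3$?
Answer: $-334552$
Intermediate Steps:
$w = 5$ ($w = 2 + 3 = 5$)
$k{\left(g,I \right)} = -4 + g$
$A{\left(D,x \right)} = -171$ ($A{\left(D,x \right)} = -81 + 9 \left(-5 - 5\right) = -81 + 9 \left(-10\right) = -81 - 90 = -171$)
$F{\left(W \right)} = 15 W$ ($F{\left(W \right)} = 5 W \left(-1 + 4\right) = 5 W 3 = 15 W$)
$\left(F{\left(A{\left(w,2 \right)} \right)} - 133\right) 124 = \left(15 \left(-171\right) - 133\right) 124 = \left(-2565 - 133\right) 124 = \left(-2698\right) 124 = -334552$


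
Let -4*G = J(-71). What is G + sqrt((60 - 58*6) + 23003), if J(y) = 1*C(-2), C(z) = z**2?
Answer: -1 + sqrt(22715) ≈ 149.71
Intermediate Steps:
J(y) = 4 (J(y) = 1*(-2)**2 = 1*4 = 4)
G = -1 (G = -1/4*4 = -1)
G + sqrt((60 - 58*6) + 23003) = -1 + sqrt((60 - 58*6) + 23003) = -1 + sqrt((60 - 348) + 23003) = -1 + sqrt(-288 + 23003) = -1 + sqrt(22715)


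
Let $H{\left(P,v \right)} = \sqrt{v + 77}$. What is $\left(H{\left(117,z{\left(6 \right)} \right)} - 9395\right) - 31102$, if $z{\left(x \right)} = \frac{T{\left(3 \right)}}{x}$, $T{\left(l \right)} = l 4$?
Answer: $-40497 + \sqrt{79} \approx -40488.0$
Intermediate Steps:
$T{\left(l \right)} = 4 l$
$z{\left(x \right)} = \frac{12}{x}$ ($z{\left(x \right)} = \frac{4 \cdot 3}{x} = \frac{12}{x}$)
$H{\left(P,v \right)} = \sqrt{77 + v}$
$\left(H{\left(117,z{\left(6 \right)} \right)} - 9395\right) - 31102 = \left(\sqrt{77 + \frac{12}{6}} - 9395\right) - 31102 = \left(\sqrt{77 + 12 \cdot \frac{1}{6}} - 9395\right) - 31102 = \left(\sqrt{77 + 2} - 9395\right) - 31102 = \left(\sqrt{79} - 9395\right) - 31102 = \left(-9395 + \sqrt{79}\right) - 31102 = -40497 + \sqrt{79}$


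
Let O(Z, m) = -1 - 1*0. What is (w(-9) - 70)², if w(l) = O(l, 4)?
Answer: 5041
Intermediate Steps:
O(Z, m) = -1 (O(Z, m) = -1 + 0 = -1)
w(l) = -1
(w(-9) - 70)² = (-1 - 70)² = (-71)² = 5041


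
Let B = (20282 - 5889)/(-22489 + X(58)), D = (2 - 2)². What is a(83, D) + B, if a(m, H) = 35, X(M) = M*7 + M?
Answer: 756482/22025 ≈ 34.346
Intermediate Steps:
X(M) = 8*M (X(M) = 7*M + M = 8*M)
D = 0 (D = 0² = 0)
B = -14393/22025 (B = (20282 - 5889)/(-22489 + 8*58) = 14393/(-22489 + 464) = 14393/(-22025) = 14393*(-1/22025) = -14393/22025 ≈ -0.65348)
a(83, D) + B = 35 - 14393/22025 = 756482/22025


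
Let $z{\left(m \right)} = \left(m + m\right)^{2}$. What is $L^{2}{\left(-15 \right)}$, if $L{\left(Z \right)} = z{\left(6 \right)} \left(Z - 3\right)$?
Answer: $6718464$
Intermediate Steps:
$z{\left(m \right)} = 4 m^{2}$ ($z{\left(m \right)} = \left(2 m\right)^{2} = 4 m^{2}$)
$L{\left(Z \right)} = -432 + 144 Z$ ($L{\left(Z \right)} = 4 \cdot 6^{2} \left(Z - 3\right) = 4 \cdot 36 \left(-3 + Z\right) = 144 \left(-3 + Z\right) = -432 + 144 Z$)
$L^{2}{\left(-15 \right)} = \left(-432 + 144 \left(-15\right)\right)^{2} = \left(-432 - 2160\right)^{2} = \left(-2592\right)^{2} = 6718464$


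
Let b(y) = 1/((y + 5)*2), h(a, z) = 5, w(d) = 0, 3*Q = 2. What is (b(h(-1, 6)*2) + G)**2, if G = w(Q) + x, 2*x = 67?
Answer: 253009/225 ≈ 1124.5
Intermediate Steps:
Q = 2/3 (Q = (1/3)*2 = 2/3 ≈ 0.66667)
x = 67/2 (x = (1/2)*67 = 67/2 ≈ 33.500)
b(y) = 1/(10 + 2*y) (b(y) = 1/((5 + y)*2) = 1/(10 + 2*y))
G = 67/2 (G = 0 + 67/2 = 67/2 ≈ 33.500)
(b(h(-1, 6)*2) + G)**2 = (1/(2*(5 + 5*2)) + 67/2)**2 = (1/(2*(5 + 10)) + 67/2)**2 = ((1/2)/15 + 67/2)**2 = ((1/2)*(1/15) + 67/2)**2 = (1/30 + 67/2)**2 = (503/15)**2 = 253009/225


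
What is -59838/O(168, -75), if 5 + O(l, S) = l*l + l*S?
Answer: -59838/15619 ≈ -3.8311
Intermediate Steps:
O(l, S) = -5 + l**2 + S*l (O(l, S) = -5 + (l*l + l*S) = -5 + (l**2 + S*l) = -5 + l**2 + S*l)
-59838/O(168, -75) = -59838/(-5 + 168**2 - 75*168) = -59838/(-5 + 28224 - 12600) = -59838/15619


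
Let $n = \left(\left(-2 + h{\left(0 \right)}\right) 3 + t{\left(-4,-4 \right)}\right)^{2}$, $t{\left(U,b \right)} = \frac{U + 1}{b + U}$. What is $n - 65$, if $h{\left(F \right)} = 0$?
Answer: $- \frac{2135}{64} \approx -33.359$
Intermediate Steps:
$t{\left(U,b \right)} = \frac{1 + U}{U + b}$
$n = \frac{2025}{64}$ ($n = \left(\left(-2 + 0\right) 3 + \frac{1 - 4}{-4 - 4}\right)^{2} = \left(\left(-2\right) 3 + \frac{1}{-8} \left(-3\right)\right)^{2} = \left(-6 - - \frac{3}{8}\right)^{2} = \left(-6 + \frac{3}{8}\right)^{2} = \left(- \frac{45}{8}\right)^{2} = \frac{2025}{64} \approx 31.641$)
$n - 65 = \frac{2025}{64} - 65 = - \frac{2135}{64}$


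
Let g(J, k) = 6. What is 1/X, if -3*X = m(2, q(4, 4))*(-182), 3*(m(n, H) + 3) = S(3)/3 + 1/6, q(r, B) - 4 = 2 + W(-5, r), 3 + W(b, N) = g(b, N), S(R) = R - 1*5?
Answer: -9/1729 ≈ -0.0052053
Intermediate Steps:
S(R) = -5 + R (S(R) = R - 5 = -5 + R)
W(b, N) = 3 (W(b, N) = -3 + 6 = 3)
q(r, B) = 9 (q(r, B) = 4 + (2 + 3) = 4 + 5 = 9)
m(n, H) = -19/6 (m(n, H) = -3 + ((-5 + 3)/3 + 1/6)/3 = -3 + (-2*1/3 + 1*(1/6))/3 = -3 + (-2/3 + 1/6)/3 = -3 + (1/3)*(-1/2) = -3 - 1/6 = -19/6)
X = -1729/9 (X = -(-19)*(-182)/18 = -1/3*1729/3 = -1729/9 ≈ -192.11)
1/X = 1/(-1729/9) = -9/1729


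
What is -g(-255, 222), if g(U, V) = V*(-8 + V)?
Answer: -47508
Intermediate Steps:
-g(-255, 222) = -222*(-8 + 222) = -222*214 = -1*47508 = -47508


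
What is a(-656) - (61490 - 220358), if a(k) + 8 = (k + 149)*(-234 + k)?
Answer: 610090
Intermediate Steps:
a(k) = -8 + (-234 + k)*(149 + k) (a(k) = -8 + (k + 149)*(-234 + k) = -8 + (149 + k)*(-234 + k) = -8 + (-234 + k)*(149 + k))
a(-656) - (61490 - 220358) = (-34874 + (-656)² - 85*(-656)) - (61490 - 220358) = (-34874 + 430336 + 55760) - 1*(-158868) = 451222 + 158868 = 610090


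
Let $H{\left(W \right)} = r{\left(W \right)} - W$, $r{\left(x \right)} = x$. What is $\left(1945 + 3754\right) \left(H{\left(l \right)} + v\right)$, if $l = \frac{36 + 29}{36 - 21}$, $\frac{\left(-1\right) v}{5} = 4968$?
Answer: $-141563160$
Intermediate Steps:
$v = -24840$ ($v = \left(-5\right) 4968 = -24840$)
$l = \frac{13}{3}$ ($l = \frac{65}{15} = 65 \cdot \frac{1}{15} = \frac{13}{3} \approx 4.3333$)
$H{\left(W \right)} = 0$ ($H{\left(W \right)} = W - W = 0$)
$\left(1945 + 3754\right) \left(H{\left(l \right)} + v\right) = \left(1945 + 3754\right) \left(0 - 24840\right) = 5699 \left(-24840\right) = -141563160$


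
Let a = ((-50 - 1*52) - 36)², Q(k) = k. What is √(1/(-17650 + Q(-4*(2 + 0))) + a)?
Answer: √73308811318/1962 ≈ 138.00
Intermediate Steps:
a = 19044 (a = ((-50 - 52) - 36)² = (-102 - 36)² = (-138)² = 19044)
√(1/(-17650 + Q(-4*(2 + 0))) + a) = √(1/(-17650 - 4*(2 + 0)) + 19044) = √(1/(-17650 - 4*2) + 19044) = √(1/(-17650 - 8) + 19044) = √(1/(-17658) + 19044) = √(-1/17658 + 19044) = √(336278951/17658) = √73308811318/1962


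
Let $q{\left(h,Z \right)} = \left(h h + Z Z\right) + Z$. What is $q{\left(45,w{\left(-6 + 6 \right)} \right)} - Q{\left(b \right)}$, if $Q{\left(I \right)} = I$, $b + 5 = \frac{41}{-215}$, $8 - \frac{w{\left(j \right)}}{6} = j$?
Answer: $\frac{942171}{215} \approx 4382.2$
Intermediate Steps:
$w{\left(j \right)} = 48 - 6 j$
$b = - \frac{1116}{215}$ ($b = -5 + \frac{41}{-215} = -5 + 41 \left(- \frac{1}{215}\right) = -5 - \frac{41}{215} = - \frac{1116}{215} \approx -5.1907$)
$q{\left(h,Z \right)} = Z + Z^{2} + h^{2}$ ($q{\left(h,Z \right)} = \left(h^{2} + Z^{2}\right) + Z = \left(Z^{2} + h^{2}\right) + Z = Z + Z^{2} + h^{2}$)
$q{\left(45,w{\left(-6 + 6 \right)} \right)} - Q{\left(b \right)} = \left(\left(48 - 6 \left(-6 + 6\right)\right) + \left(48 - 6 \left(-6 + 6\right)\right)^{2} + 45^{2}\right) - - \frac{1116}{215} = \left(\left(48 - 0\right) + \left(48 - 0\right)^{2} + 2025\right) + \frac{1116}{215} = \left(\left(48 + 0\right) + \left(48 + 0\right)^{2} + 2025\right) + \frac{1116}{215} = \left(48 + 48^{2} + 2025\right) + \frac{1116}{215} = \left(48 + 2304 + 2025\right) + \frac{1116}{215} = 4377 + \frac{1116}{215} = \frac{942171}{215}$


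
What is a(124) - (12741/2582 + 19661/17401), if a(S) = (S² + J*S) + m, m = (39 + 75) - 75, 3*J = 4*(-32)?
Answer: 1363822706957/134788146 ≈ 10118.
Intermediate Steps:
J = -128/3 (J = (4*(-32))/3 = (⅓)*(-128) = -128/3 ≈ -42.667)
m = 39 (m = 114 - 75 = 39)
a(S) = 39 + S² - 128*S/3 (a(S) = (S² - 128*S/3) + 39 = 39 + S² - 128*S/3)
a(124) - (12741/2582 + 19661/17401) = (39 + 124² - 128/3*124) - (12741/2582 + 19661/17401) = (39 + 15376 - 15872/3) - (12741*(1/2582) + 19661*(1/17401)) = 30373/3 - (12741/2582 + 19661/17401) = 30373/3 - 1*272470843/44929382 = 30373/3 - 272470843/44929382 = 1363822706957/134788146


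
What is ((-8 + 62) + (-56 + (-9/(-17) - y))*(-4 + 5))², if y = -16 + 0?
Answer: 61009/289 ≈ 211.10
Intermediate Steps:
y = -16
((-8 + 62) + (-56 + (-9/(-17) - y))*(-4 + 5))² = ((-8 + 62) + (-56 + (-9/(-17) - 1*(-16)))*(-4 + 5))² = (54 + (-56 + (-9*(-1/17) + 16))*1)² = (54 + (-56 + (9/17 + 16))*1)² = (54 + (-56 + 281/17)*1)² = (54 - 671/17*1)² = (54 - 671/17)² = (247/17)² = 61009/289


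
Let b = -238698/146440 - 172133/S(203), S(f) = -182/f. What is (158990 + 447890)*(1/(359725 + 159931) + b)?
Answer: 27708538160480810188/237807577 ≈ 1.1652e+11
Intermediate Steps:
b = 14057717941/73220 (b = -238698/146440 - 172133/((-182/203)) = -238698*1/146440 - 172133/((-182*1/203)) = -119349/73220 - 172133/(-26/29) = -119349/73220 - 172133*(-29/26) = -119349/73220 + 383989/2 = 14057717941/73220 ≈ 1.9199e+5)
(158990 + 447890)*(1/(359725 + 159931) + b) = (158990 + 447890)*(1/(359725 + 159931) + 14057717941/73220) = 606880*(1/519656 + 14057717941/73220) = 606880*(1826294368605379/9512303080) = 27708538160480810188/237807577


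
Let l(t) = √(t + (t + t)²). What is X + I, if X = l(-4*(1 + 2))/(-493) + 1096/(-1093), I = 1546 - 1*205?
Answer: 1464617/1093 - 2*√141/493 ≈ 1339.9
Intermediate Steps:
l(t) = √(t + 4*t²) (l(t) = √(t + (2*t)²) = √(t + 4*t²))
I = 1341 (I = 1546 - 205 = 1341)
X = -1096/1093 - 2*√141/493 (X = √((-4*(1 + 2))*(1 + 4*(-4*(1 + 2))))/(-493) + 1096/(-1093) = √((-4*3)*(1 + 4*(-4*3)))*(-1/493) + 1096*(-1/1093) = √(-12*(1 + 4*(-12)))*(-1/493) - 1096/1093 = √(-12*(1 - 48))*(-1/493) - 1096/1093 = √(-12*(-47))*(-1/493) - 1096/1093 = √564*(-1/493) - 1096/1093 = (2*√141)*(-1/493) - 1096/1093 = -2*√141/493 - 1096/1093 = -1096/1093 - 2*√141/493 ≈ -1.0509)
X + I = (-1096/1093 - 2*√141/493) + 1341 = 1464617/1093 - 2*√141/493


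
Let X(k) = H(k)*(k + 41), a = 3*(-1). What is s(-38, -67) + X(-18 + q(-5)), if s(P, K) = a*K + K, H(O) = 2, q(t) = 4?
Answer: 188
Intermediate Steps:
a = -3
s(P, K) = -2*K (s(P, K) = -3*K + K = -2*K)
X(k) = 82 + 2*k (X(k) = 2*(k + 41) = 2*(41 + k) = 82 + 2*k)
s(-38, -67) + X(-18 + q(-5)) = -2*(-67) + (82 + 2*(-18 + 4)) = 134 + (82 + 2*(-14)) = 134 + (82 - 28) = 134 + 54 = 188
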